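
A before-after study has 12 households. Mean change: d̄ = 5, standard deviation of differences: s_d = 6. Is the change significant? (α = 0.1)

t = d̄/(s_d/√n) = 5/(6/√12) = 2.887. df = 11, critical t = ±1.796. Reject H₀.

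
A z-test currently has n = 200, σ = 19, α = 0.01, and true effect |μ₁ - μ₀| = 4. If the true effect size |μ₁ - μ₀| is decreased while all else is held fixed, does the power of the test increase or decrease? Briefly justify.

Power decreases: a smaller true effect decreases the non-centrality λ = |μ₁ - μ₀|/(σ/√n).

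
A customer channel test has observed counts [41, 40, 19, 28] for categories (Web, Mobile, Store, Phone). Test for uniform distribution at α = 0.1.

Expected = 32 each. χ² = Σ(O-E)²/E = 10.312. df = 3, critical value = 6.251. Reject H₀.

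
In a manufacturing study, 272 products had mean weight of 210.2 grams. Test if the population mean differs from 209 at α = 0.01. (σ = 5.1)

z = (x̄ - μ₀)/(σ/√n) = (210.2 - 209)/(5.1/√272) = 3.881. Critical value: ±2.576. Since |3.881| > 2.576, Reject H₀.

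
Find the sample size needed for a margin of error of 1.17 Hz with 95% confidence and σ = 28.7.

n = (z*σ/E)² = (1.96×28.7/1.17)² = 2311.6 → n = 2312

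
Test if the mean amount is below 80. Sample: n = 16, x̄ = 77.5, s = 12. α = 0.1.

t = (77.5 - 80)/(12/√16) = -0.833, df = 15. Critical t = -1.341. Fail to reject H₀.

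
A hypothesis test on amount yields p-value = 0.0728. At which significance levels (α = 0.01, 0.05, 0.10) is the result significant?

p = 0.0728. Significant at: α = 0.1.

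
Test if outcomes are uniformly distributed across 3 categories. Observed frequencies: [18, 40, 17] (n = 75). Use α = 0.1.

Expected = 25 each. χ² = Σ(O-E)²/E = 13.52. df = 2, critical value = 4.605. Reject H₀.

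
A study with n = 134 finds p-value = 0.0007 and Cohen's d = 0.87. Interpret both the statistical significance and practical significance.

Statistically significant (p = 0.0007 < 0.05). Cohen's d = 0.87 indicates a large effect size. Both statistical and practical significance should be considered.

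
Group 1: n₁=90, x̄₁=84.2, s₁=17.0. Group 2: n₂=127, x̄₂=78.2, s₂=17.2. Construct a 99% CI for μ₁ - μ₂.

Difference = 6.0. SE = √(17.0²/90 + 17.2²/127) = 2.354. CI = (-0.06, 12.06)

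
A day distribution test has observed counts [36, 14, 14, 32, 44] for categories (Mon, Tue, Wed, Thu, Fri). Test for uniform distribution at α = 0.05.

Expected = 28 each. χ² = Σ(O-E)²/E = 26.0. df = 4, critical value = 9.488. Reject H₀.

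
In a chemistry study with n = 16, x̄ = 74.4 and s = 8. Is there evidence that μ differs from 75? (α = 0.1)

t = (x̄ - μ₀)/(s/√n) = (74.4 - 75)/(8/√16) = -0.3. df = 15, critical t = ±1.753. Fail to reject H₀.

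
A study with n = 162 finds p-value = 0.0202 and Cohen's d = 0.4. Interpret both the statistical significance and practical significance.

Statistically significant (p = 0.0202 < 0.05). Cohen's d = 0.4 indicates a small effect size. Both statistical and practical significance should be considered.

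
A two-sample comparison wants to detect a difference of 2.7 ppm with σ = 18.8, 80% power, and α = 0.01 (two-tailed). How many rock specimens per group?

n per group = 2(z_α/2 + z_β)²σ²/d² = 2×(2.576 + 0.84)²×18.8²/2.7² = 1131.5 → n = 1132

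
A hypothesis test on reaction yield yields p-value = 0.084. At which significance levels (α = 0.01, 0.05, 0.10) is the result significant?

p = 0.084. Significant at: α = 0.1.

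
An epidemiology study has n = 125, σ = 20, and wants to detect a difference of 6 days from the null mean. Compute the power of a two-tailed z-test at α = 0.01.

SE = σ/√n = 20/√125 = 1.789. Non-centrality λ = d/SE = 6/1.789 = 3.354. Power ≈ Φ(λ - z_{α/2}) = Φ(3.354 - 2.576) = Φ(0.778) = 0.782.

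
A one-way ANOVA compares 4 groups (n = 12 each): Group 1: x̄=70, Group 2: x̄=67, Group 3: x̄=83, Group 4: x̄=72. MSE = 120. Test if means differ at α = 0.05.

Grand mean = 73.0. SS_between = 1752.0, MS_between = 584.0. F = 4.867, F_crit ≈ 2.816. Reject H₀.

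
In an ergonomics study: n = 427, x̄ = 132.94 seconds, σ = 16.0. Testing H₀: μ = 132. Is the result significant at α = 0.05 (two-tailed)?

z = (132.94 - 132)/(16.0/√427) = 1.214. Since |z| ≤ 1.96, not significant at α = 0.05.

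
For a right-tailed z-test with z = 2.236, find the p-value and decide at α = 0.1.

p = P(Z > 2.236) = 1 - Φ(2.236) ≈ 0.0127. Since p < 0.1, reject H₀ (significant) at α = 0.1.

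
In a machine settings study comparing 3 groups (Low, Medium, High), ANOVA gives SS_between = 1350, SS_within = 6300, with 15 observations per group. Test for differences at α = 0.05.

df_between = 2, df_within = 42. F = MS_between/MS_within = 675.0/150.0 = 4.5. F_crit ≈ 3.22. Reject H₀. At least one mean differs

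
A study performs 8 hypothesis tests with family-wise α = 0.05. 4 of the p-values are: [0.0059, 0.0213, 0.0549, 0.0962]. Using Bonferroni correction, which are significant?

Bonferroni α = 0.05/8 = 0.00625. Significant p-values: [0.0059]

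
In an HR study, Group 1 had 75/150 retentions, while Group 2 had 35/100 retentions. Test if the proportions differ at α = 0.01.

p̂₁ = 0.5, p̂₂ = 0.35, pooled p̂ = 0.44. z = 2.341. Critical: ±2.576. Fail to reject H₀.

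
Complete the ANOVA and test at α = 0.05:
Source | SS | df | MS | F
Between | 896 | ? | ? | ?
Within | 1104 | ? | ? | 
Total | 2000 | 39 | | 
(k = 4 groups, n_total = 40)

df_between = 3, df_within = 36. MS_between = 298.67, MS_within = 30.67. F = 9.739, F_crit ≈ 2.866. Reject H₀.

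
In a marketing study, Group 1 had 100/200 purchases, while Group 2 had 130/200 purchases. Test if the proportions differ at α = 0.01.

p̂₁ = 0.5, p̂₂ = 0.65, pooled p̂ = 0.575. z = -3.034. Critical: ±2.576. Reject H₀.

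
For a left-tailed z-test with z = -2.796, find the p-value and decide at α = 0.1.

p = P(Z < -2.796) = Φ(-2.796) ≈ 0.0026. Since p < 0.1, reject H₀ (significant) at α = 0.1.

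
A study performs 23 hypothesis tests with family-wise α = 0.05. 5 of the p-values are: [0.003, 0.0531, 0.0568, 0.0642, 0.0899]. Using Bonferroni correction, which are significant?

Bonferroni α = 0.05/23 = 0.00217. None of the given p-values are significant.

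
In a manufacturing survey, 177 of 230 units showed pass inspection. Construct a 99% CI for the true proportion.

p̂ = 0.77. CI = p̂ ± z*√(p̂(1-p̂)/n) = (0.698, 0.841)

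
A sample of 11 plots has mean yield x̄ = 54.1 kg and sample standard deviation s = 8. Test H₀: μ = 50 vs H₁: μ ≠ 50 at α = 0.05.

t = (x̄ - μ₀)/(s/√n) = (54.1 - 50)/(8/√11) = 1.7. df = 10, critical t = ±2.228. Fail to reject H₀.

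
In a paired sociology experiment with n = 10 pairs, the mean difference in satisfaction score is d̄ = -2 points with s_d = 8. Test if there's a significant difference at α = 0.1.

t = d̄/(s_d/√n) = -2/(8/√10) = -0.791. df = 9, critical t = ±1.833. Fail to reject H₀.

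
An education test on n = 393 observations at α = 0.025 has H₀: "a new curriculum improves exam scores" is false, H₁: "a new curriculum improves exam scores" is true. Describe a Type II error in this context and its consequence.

Type II error: failing to reject H₀ when it is false — concluding that a new curriculum improves exam scores is not supported when in fact it is. Consequence: keeping the old curriculum when the new one would have helped students.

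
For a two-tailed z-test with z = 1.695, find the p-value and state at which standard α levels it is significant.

p = 2·P(Z > |1.695|) = 2·(1 - Φ(1.695)) ≈ 0.0901. Significant at α = 0.1.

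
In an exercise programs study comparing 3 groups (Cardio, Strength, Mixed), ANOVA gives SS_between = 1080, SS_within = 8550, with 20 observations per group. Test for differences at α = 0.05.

df_between = 2, df_within = 57. F = MS_between/MS_within = 540.0/150.0 = 3.6. F_crit ≈ 3.159. Reject H₀. At least one mean differs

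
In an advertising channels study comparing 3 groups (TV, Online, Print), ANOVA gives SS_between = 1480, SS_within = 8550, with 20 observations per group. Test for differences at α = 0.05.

df_between = 2, df_within = 57. F = MS_between/MS_within = 740.0/150.0 = 4.933. F_crit ≈ 3.159. Reject H₀. At least one mean differs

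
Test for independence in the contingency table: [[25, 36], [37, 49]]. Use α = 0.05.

χ² = 0.061. df = 1, critical = 3.841. Fail to reject H₀. No evidence of dependence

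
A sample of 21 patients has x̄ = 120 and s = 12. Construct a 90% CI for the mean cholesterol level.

CI = x̄ ± t*(s/√n) = 120 ± 1.725(12/√21) = (115.48, 124.52)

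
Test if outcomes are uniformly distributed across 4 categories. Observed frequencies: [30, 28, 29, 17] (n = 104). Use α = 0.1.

Expected = 26 each. χ² = Σ(O-E)²/E = 4.231. df = 3, critical value = 6.251. Fail to reject H₀.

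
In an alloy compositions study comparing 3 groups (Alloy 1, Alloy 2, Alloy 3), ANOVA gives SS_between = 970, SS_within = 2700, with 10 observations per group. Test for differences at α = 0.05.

df_between = 2, df_within = 27. F = MS_between/MS_within = 485.0/100.0 = 4.85. F_crit ≈ 3.354. Reject H₀. At least one mean differs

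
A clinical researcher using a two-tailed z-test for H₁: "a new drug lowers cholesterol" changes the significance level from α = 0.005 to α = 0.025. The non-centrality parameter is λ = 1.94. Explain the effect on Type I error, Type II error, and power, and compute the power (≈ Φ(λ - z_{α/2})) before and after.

Increasing α from 0.005 to 0.025:
• Type I error rate increases (α is the Type I rate by definition).
• Critical value moves from z_{α/2} = 2.807 to 2.241, so power = Φ(λ - z_{α/2}) goes from Φ(1.94 - 2.807) = 0.193 to Φ(1.94 - 2.241) = 0.382.
• Type II error rate β = 1 - power therefore decreases (0.807 → 0.618).
Appropriate when false negatives are costly — here, shelving an effective drug — patients miss out on a treatment that would have helped.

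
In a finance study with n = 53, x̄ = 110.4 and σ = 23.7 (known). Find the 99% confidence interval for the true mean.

CI = x̄ ± z*(σ/√n) = 110.4 ± 2.576(23.7/√53) = 110.4 ± 8.39 = (102.01, 118.79)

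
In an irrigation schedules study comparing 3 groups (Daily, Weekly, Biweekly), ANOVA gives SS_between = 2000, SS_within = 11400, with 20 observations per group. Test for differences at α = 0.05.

df_between = 2, df_within = 57. F = MS_between/MS_within = 1000.0/200.0 = 5.0. F_crit ≈ 3.159. Reject H₀. At least one mean differs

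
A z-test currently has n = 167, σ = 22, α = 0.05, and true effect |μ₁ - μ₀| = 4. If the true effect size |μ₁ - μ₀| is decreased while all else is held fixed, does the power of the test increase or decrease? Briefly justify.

Power decreases: a smaller true effect decreases the non-centrality λ = |μ₁ - μ₀|/(σ/√n).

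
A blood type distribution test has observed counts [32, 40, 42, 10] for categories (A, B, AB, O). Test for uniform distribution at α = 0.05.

Expected = 31 each. χ² = Σ(O-E)²/E = 20.774. df = 3, critical value = 7.815. Reject H₀.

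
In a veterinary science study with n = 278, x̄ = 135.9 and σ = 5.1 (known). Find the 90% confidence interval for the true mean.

CI = x̄ ± z*(σ/√n) = 135.9 ± 1.645(5.1/√278) = 135.9 ± 0.5 = (135.4, 136.4)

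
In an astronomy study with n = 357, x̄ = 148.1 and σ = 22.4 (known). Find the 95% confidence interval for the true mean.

CI = x̄ ± z*(σ/√n) = 148.1 ± 1.96(22.4/√357) = 148.1 ± 2.32 = (145.78, 150.42)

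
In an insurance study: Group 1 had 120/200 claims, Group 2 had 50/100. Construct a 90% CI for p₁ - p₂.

p̂₁ = 0.6, p̂₂ = 0.5. Difference = 0.1. CI = (-0.0, 0.2)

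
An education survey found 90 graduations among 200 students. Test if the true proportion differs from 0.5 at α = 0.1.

p̂ = 0.45, p₀ = 0.5. z = (p̂ - p₀)/√(p₀(1-p₀)/n) = -1.414. Critical: ±1.645. Fail to reject H₀.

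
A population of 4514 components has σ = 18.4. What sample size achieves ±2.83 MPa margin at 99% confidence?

Without FPC: n₀ = (2.576×18.4/2.83)² = 280.514. With FPC: n = n₀N/(n₀+N-1) = 264.2 → n = 265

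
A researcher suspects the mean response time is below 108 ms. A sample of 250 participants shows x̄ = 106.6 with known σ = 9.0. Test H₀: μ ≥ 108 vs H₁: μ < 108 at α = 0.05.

z = -2.46. Critical value: -1.645. Reject H₀.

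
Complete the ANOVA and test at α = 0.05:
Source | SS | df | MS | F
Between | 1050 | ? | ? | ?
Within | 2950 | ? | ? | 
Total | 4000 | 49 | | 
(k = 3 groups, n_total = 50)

df_between = 2, df_within = 47. MS_between = 525.0, MS_within = 62.77. F = 8.364, F_crit ≈ 3.195. Reject H₀.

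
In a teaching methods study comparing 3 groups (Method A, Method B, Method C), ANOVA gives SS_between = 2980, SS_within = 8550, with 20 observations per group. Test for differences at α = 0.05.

df_between = 2, df_within = 57. F = MS_between/MS_within = 1490.0/150.0 = 9.933. F_crit ≈ 3.159. Reject H₀. At least one mean differs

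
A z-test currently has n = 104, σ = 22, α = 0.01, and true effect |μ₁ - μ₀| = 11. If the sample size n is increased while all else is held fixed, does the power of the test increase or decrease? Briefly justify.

Power increases: a larger n shrinks the standard error σ/√n, moving the sampling distribution under H₁ further from the critical value.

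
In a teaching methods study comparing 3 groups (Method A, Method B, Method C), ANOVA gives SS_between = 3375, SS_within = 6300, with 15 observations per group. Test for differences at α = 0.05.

df_between = 2, df_within = 42. F = MS_between/MS_within = 1687.5/150.0 = 11.25. F_crit ≈ 3.22. Reject H₀. At least one mean differs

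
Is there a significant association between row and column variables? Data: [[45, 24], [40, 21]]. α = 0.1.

χ² = 0.002. df = 1, critical = 2.706. Fail to reject H₀. No evidence of dependence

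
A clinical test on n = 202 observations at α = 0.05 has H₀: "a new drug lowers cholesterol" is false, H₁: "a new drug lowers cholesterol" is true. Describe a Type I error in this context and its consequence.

Type I error: rejecting H₀ when it is true — concluding that a new drug lowers cholesterol when in fact it is not. Consequence: approving an ineffective drug — patients take a useless medication and may skip effective alternatives.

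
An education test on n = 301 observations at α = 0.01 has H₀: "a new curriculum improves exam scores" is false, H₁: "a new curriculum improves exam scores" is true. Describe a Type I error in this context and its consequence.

Type I error: rejecting H₀ when it is true — concluding that a new curriculum improves exam scores when in fact it is not. Consequence: adopting a curriculum that gives no real benefit — disruption for nothing.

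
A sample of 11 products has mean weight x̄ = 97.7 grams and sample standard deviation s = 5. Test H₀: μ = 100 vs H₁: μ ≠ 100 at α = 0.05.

t = (x̄ - μ₀)/(s/√n) = (97.7 - 100)/(5/√11) = -1.526. df = 10, critical t = ±2.228. Fail to reject H₀.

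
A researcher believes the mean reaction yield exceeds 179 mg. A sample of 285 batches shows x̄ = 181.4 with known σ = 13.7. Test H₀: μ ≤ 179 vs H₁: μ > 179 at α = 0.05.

z = 2.957. Critical value: 1.645. Reject H₀.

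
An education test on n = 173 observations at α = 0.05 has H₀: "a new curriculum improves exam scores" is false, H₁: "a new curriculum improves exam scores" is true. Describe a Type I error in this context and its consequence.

Type I error: rejecting H₀ when it is true — concluding that a new curriculum improves exam scores when in fact it is not. Consequence: adopting a curriculum that gives no real benefit — disruption for nothing.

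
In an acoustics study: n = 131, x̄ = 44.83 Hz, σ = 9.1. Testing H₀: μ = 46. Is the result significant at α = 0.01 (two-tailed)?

z = (44.83 - 46)/(9.1/√131) = -1.472. Since |z| ≤ 2.576, not significant at α = 0.01.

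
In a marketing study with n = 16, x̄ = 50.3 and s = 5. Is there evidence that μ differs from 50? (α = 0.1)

t = (x̄ - μ₀)/(s/√n) = (50.3 - 50)/(5/√16) = 0.24. df = 15, critical t = ±1.753. Fail to reject H₀.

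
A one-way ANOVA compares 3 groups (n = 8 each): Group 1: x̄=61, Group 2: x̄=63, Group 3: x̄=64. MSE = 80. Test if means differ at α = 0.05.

Grand mean = 62.67. SS_between = 37.33, MS_between = 18.67. F = 0.233, F_crit ≈ 3.467. Fail to reject H₀.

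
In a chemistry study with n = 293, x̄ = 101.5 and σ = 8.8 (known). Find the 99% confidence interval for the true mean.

CI = x̄ ± z*(σ/√n) = 101.5 ± 2.576(8.8/√293) = 101.5 ± 1.32 = (100.18, 102.82)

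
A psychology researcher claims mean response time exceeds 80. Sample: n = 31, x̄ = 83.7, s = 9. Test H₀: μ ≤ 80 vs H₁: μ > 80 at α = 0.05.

t = (83.7 - 80)/(9/√31) = 2.289, df = 30. Critical t = 1.697. Reject H₀.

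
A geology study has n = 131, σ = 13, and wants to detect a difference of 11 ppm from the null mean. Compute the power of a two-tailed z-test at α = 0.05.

SE = σ/√n = 13/√131 = 1.136. Non-centrality λ = d/SE = 11/1.136 = 9.685. Power ≈ Φ(λ - z_{α/2}) = Φ(9.685 - 1.96) = Φ(7.725) = 1.0.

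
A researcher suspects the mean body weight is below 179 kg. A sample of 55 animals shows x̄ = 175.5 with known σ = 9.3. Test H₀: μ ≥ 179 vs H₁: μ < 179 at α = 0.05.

z = -2.791. Critical value: -1.645. Reject H₀.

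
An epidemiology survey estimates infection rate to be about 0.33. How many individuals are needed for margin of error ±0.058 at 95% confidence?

n = z²p(1-p)/E² = 1.96²×0.33×0.67/0.058² = 252.5 → n = 253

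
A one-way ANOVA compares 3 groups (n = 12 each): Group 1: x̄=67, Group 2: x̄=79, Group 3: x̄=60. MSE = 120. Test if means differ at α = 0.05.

Grand mean = 68.67. SS_between = 2216.0, MS_between = 1108.0. F = 9.233, F_crit ≈ 3.285. Reject H₀.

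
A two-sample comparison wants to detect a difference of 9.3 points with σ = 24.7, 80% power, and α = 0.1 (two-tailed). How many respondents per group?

n per group = 2(z_α/2 + z_β)²σ²/d² = 2×(1.645 + 0.84)²×24.7²/9.3² = 87.1 → n = 88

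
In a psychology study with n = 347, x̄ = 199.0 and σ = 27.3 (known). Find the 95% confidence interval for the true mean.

CI = x̄ ± z*(σ/√n) = 199.0 ± 1.96(27.3/√347) = 199.0 ± 2.87 = (196.13, 201.87)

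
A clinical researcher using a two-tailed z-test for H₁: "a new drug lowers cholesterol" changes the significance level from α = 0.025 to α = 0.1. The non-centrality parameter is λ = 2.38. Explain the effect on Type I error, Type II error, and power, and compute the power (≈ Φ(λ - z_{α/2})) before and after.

Increasing α from 0.025 to 0.1:
• Type I error rate increases (α is the Type I rate by definition).
• Critical value moves from z_{α/2} = 2.241 to 1.645, so power = Φ(λ - z_{α/2}) goes from Φ(2.38 - 2.241) = 0.555 to Φ(2.38 - 1.645) = 0.769.
• Type II error rate β = 1 - power therefore decreases (0.445 → 0.231).
Appropriate when false negatives are costly — here, shelving an effective drug — patients miss out on a treatment that would have helped.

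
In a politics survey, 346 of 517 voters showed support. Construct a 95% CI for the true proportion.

p̂ = 0.669. CI = p̂ ± z*√(p̂(1-p̂)/n) = (0.629, 0.71)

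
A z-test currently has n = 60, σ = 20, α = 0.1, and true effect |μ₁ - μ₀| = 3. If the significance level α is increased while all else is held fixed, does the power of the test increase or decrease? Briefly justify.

Power increases: a larger α lowers the critical value, so more of the H₁ sampling distribution falls in the rejection region.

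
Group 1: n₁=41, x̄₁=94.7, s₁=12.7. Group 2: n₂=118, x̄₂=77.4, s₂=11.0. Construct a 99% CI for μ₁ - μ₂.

Difference = 17.3. SE = √(12.7²/41 + 11.0²/118) = 2.227. CI = (11.56, 23.04)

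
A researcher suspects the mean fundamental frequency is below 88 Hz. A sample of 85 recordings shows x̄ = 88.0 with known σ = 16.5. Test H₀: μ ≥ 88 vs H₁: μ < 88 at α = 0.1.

z = 0.0. Critical value: -1.28. Fail to reject H₀.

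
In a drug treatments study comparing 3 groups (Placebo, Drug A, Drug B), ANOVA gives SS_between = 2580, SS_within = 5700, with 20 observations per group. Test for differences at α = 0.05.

df_between = 2, df_within = 57. F = MS_between/MS_within = 1290.0/100.0 = 12.9. F_crit ≈ 3.159. Reject H₀. At least one mean differs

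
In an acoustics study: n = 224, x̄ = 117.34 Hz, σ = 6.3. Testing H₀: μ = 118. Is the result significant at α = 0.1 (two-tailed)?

z = (117.34 - 118)/(6.3/√224) = -1.568. Since |z| ≤ 1.645, not significant at α = 0.1.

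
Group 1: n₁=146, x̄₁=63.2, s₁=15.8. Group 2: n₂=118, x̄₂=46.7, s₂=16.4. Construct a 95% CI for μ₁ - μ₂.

Difference = 16.5. SE = √(15.8²/146 + 16.4²/118) = 1.997. CI = (12.59, 20.41)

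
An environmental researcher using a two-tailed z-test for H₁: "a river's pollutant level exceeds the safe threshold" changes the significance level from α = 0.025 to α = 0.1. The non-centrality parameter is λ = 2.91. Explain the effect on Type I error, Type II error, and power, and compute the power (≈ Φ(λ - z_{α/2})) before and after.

Increasing α from 0.025 to 0.1:
• Type I error rate increases (α is the Type I rate by definition).
• Critical value moves from z_{α/2} = 2.241 to 1.645, so power = Φ(λ - z_{α/2}) goes from Φ(2.91 - 2.241) = 0.748 to Φ(2.91 - 1.645) = 0.897.
• Type II error rate β = 1 - power therefore decreases (0.252 → 0.103).
Appropriate when false negatives are costly — here, allowing unsafe pollution to continue.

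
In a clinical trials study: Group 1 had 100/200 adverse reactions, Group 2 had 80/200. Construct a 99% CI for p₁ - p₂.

p̂₁ = 0.5, p̂₂ = 0.4. Difference = 0.1. CI = (-0.028, 0.228)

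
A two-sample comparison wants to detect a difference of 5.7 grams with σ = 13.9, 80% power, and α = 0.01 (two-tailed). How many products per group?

n per group = 2(z_α/2 + z_β)²σ²/d² = 2×(2.576 + 0.84)²×13.9²/5.7² = 138.8 → n = 139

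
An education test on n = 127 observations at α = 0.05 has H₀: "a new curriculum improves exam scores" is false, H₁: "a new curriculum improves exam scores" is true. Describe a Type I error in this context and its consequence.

Type I error: rejecting H₀ when it is true — concluding that a new curriculum improves exam scores when in fact it is not. Consequence: adopting a curriculum that gives no real benefit — disruption for nothing.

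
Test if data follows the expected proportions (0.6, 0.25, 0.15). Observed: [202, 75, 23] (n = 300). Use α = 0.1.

Expected: [180.0, 75.0, 45.0]. χ² = 13.444. df = 2, critical = 4.605. Reject H₀.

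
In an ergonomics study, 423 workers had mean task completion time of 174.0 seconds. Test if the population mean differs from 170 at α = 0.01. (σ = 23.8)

z = (x̄ - μ₀)/(σ/√n) = (174.0 - 170)/(23.8/√423) = 3.457. Critical value: ±2.576. Since |3.457| > 2.576, Reject H₀.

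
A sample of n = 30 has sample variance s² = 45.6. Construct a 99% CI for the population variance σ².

df = 29. χ²_{0.005} = 52.336, χ²_{0.995} = 13.121. CI for σ² = ((n-1)s²/χ²_{α/2}, (n-1)s²/χ²_{1-α/2}) = (29·45.6/52.336, 29·45.6/13.121) = (25.27, 100.79)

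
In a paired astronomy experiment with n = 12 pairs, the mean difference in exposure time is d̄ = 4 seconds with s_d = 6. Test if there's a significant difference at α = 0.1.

t = d̄/(s_d/√n) = 4/(6/√12) = 2.309. df = 11, critical t = ±1.796. Reject H₀.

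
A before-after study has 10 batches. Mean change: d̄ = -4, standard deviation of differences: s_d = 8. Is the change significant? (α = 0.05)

t = d̄/(s_d/√n) = -4/(8/√10) = -1.581. df = 9, critical t = ±2.262. Fail to reject H₀.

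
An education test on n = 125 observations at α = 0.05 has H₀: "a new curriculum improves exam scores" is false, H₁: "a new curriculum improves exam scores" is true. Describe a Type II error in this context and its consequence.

Type II error: failing to reject H₀ when it is false — concluding that a new curriculum improves exam scores is not supported when in fact it is. Consequence: keeping the old curriculum when the new one would have helped students.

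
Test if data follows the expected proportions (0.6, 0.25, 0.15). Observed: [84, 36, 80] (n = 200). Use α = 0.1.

Expected: [120.0, 50.0, 30.0]. χ² = 98.053. df = 2, critical = 4.605. Reject H₀.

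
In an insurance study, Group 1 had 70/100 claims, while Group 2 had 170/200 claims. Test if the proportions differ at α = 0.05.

p̂₁ = 0.7, p̂₂ = 0.85, pooled p̂ = 0.8. z = -3.062. Critical: ±1.96. Reject H₀.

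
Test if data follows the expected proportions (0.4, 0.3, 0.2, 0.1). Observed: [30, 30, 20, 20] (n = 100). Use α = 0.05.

Expected: [40.0, 30.0, 20.0, 10.0]. χ² = 12.5. df = 3, critical = 7.815. Reject H₀.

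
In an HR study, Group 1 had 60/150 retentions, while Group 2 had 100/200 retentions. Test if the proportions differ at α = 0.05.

p̂₁ = 0.4, p̂₂ = 0.5, pooled p̂ = 0.457. z = -1.858. Critical: ±1.96. Fail to reject H₀.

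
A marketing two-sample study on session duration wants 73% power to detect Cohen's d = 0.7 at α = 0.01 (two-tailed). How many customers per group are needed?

z_{α/2} = 2.576, z_β = Φ⁻¹(0.73) = 0.613. For medium effect (d = 0.7): n per group = 2(z_{α/2} + z_β)²/d² = 2(2.576 + 0.613)²/0.7² = 41.5 → 42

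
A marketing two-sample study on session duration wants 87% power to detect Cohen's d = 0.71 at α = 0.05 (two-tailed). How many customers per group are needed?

z_{α/2} = 1.96, z_β = Φ⁻¹(0.87) = 1.126. For medium effect (d = 0.71): n per group = 2(z_{α/2} + z_β)²/d² = 2(1.96 + 1.126)²/0.71² = 37.8 → 38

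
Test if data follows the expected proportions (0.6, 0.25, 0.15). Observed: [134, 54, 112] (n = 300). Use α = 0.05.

Expected: [180.0, 75.0, 45.0]. χ² = 117.391. df = 2, critical = 5.991. Reject H₀.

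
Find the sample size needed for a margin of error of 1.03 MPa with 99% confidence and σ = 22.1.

n = (z*σ/E)² = (2.576×22.1/1.03)² = 3054.9 → n = 3055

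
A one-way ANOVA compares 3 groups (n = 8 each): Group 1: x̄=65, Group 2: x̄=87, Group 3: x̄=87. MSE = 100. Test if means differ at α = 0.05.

Grand mean = 79.67. SS_between = 2581.33, MS_between = 1290.67. F = 12.907, F_crit ≈ 3.467. Reject H₀.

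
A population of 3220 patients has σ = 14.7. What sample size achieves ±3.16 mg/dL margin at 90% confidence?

Without FPC: n₀ = (1.645×14.7/3.16)² = 58.559. With FPC: n = n₀N/(n₀+N-1) = 57.5 → n = 58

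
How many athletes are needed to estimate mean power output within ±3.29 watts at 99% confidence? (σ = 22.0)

n = (z*σ/E)² = (2.576×22.0/3.29)² = 296.7 → n = 297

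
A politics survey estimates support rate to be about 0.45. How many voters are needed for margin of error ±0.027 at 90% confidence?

n = z²p(1-p)/E² = 1.645²×0.45×0.55/0.027² = 918.7 → n = 919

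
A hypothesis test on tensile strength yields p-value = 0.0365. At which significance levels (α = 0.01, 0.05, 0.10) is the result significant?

p = 0.0365. Significant at: α = 0.05, 0.1.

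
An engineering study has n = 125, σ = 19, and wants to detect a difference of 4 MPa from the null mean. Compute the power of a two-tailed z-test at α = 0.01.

SE = σ/√n = 19/√125 = 1.699. Non-centrality λ = d/SE = 4/1.699 = 2.354. Power ≈ Φ(λ - z_{α/2}) = Φ(2.354 - 2.576) = Φ(-0.222) = 0.412.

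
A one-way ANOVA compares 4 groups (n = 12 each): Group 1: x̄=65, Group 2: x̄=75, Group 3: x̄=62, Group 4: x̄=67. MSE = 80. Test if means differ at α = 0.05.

Grand mean = 67.25. SS_between = 1113.0, MS_between = 371.0. F = 4.638, F_crit ≈ 2.816. Reject H₀.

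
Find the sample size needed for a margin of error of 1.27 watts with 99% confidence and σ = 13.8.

n = (z*σ/E)² = (2.576×13.8/1.27)² = 783.5 → n = 784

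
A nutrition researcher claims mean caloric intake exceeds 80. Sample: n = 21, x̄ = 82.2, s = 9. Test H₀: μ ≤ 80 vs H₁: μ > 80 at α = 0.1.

t = (82.2 - 80)/(9/√21) = 1.12, df = 20. Critical t = 1.325. Fail to reject H₀.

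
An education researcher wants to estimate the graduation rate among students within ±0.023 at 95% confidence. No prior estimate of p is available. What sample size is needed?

Conservative approach: use p = 0.5 (maximizes p(1-p) = 0.25). n = z²(0.25)/E² = 1.96²×0.25/0.023² = 1815.5 → n = 1816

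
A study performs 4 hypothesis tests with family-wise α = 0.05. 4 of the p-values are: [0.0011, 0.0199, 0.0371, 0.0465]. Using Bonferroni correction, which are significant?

Bonferroni α = 0.05/4 = 0.0125. Significant p-values: [0.0011]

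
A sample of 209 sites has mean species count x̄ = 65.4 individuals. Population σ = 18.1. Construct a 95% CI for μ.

CI = x̄ ± z*(σ/√n) = 65.4 ± 1.96(18.1/√209) = 65.4 ± 2.45 = (62.95, 67.85)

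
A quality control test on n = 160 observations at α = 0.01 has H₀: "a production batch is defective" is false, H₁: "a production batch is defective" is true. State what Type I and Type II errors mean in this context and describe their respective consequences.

Type I (false positive): concluding that a production batch is defective when it is not — scrapping a good batch — wasted material and cost for no reason. Type II (false negative): failing to conclude that a production batch is defective when it is — shipping a defective batch — faulty products reach customers. Which is costlier depends on domain priorities and is a judgement call rather than a statistical fact.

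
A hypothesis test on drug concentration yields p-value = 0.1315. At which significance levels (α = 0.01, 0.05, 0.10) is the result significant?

p = 0.1315. Not significant at any of the given levels.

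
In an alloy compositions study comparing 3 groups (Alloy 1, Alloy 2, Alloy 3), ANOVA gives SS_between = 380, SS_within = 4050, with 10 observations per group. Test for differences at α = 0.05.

df_between = 2, df_within = 27. F = MS_between/MS_within = 190.0/150.0 = 1.267. F_crit ≈ 3.354. Fail to reject H₀.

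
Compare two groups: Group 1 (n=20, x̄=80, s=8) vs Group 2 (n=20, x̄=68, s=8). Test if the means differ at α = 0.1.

Pooled sp = 8.0. t = 4.743, df = 38. Critical t = ±1.686. Reject H₀.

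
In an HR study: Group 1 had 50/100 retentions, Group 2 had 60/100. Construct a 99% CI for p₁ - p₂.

p̂₁ = 0.5, p̂₂ = 0.6. Difference = -0.1. CI = (-0.28, 0.08)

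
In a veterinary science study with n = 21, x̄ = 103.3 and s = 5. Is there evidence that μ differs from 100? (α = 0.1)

t = (x̄ - μ₀)/(s/√n) = (103.3 - 100)/(5/√21) = 3.024. df = 20, critical t = ±1.725. Reject H₀.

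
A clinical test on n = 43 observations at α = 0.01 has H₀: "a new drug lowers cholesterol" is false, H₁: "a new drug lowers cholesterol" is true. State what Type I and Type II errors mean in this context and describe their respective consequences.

Type I (false positive): concluding that a new drug lowers cholesterol when it is not — approving an ineffective drug — patients take a useless medication and may skip effective alternatives. Type II (false negative): failing to conclude that a new drug lowers cholesterol when it is — shelving an effective drug — patients miss out on a treatment that would have helped. Which is costlier depends on domain priorities and is a judgement call rather than a statistical fact.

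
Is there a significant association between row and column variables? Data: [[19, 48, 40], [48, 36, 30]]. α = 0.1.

χ² = 15.489. df = 2, critical = 4.605. Reject H₀. Variables are dependent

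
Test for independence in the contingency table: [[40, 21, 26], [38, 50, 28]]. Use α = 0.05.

χ² = 7.991. df = 2, critical = 5.991. Reject H₀. Variables are dependent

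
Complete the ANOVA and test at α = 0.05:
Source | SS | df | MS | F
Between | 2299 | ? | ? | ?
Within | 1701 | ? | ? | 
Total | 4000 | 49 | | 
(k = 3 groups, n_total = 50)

df_between = 2, df_within = 47. MS_between = 1149.5, MS_within = 36.19. F = 31.762, F_crit ≈ 3.195. Reject H₀.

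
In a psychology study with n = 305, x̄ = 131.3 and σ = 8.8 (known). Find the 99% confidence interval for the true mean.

CI = x̄ ± z*(σ/√n) = 131.3 ± 2.576(8.8/√305) = 131.3 ± 1.3 = (130.0, 132.6)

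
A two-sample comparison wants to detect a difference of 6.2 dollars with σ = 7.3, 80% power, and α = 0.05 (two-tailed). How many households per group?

n per group = 2(z_α/2 + z_β)²σ²/d² = 2×(1.96 + 0.84)²×7.3²/6.2² = 21.7 → n = 22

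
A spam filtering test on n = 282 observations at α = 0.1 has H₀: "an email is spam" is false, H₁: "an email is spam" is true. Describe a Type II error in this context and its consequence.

Type II error: failing to reject H₀ when it is false — concluding that an email is spam is not supported when in fact it is. Consequence: a spam email lands in the inbox.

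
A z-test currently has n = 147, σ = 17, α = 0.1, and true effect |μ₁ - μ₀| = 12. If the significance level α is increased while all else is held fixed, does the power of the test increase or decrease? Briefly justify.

Power increases: a larger α lowers the critical value, so more of the H₁ sampling distribution falls in the rejection region.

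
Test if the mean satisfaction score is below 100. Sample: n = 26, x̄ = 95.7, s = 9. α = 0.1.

t = (95.7 - 100)/(9/√26) = -2.436, df = 25. Critical t = -1.316. Reject H₀.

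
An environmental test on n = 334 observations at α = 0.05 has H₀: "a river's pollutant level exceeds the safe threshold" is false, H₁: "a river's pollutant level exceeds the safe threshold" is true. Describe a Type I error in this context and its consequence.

Type I error: rejecting H₀ when it is true — concluding that a river's pollutant level exceeds the safe threshold when in fact it is not. Consequence: shutting down a compliant factory unnecessarily.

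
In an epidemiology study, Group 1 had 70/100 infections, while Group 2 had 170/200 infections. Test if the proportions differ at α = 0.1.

p̂₁ = 0.7, p̂₂ = 0.85, pooled p̂ = 0.8. z = -3.062. Critical: ±1.645. Reject H₀.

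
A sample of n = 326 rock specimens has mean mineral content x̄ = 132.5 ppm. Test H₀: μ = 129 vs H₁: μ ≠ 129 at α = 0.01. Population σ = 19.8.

z = (x̄ - μ₀)/(σ/√n) = (132.5 - 129)/(19.8/√326) = 3.192. Critical value: ±2.576. Since |3.192| > 2.576, Reject H₀.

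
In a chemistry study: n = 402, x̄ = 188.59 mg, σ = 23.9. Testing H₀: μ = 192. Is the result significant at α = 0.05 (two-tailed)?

z = (188.59 - 192)/(23.9/√402) = -2.861. Since |z| > 1.96, significant at α = 0.05.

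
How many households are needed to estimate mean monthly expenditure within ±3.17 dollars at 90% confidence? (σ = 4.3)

n = (z*σ/E)² = (1.645×4.3/3.17)² = 5.0 → n = 5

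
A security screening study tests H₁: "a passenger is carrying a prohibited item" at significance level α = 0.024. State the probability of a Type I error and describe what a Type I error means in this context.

P(Type I error) = α = 0.024. A Type I error is rejecting H₀ when H₀ is actually true (false positive) — here, concluding that a passenger is carrying a prohibited item when in fact this is not the case. Consequence: detaining an innocent passenger — delay and inconvenience.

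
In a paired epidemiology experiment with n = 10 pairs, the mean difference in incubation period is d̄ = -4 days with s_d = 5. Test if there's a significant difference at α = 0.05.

t = d̄/(s_d/√n) = -4/(5/√10) = -2.53. df = 9, critical t = ±2.262. Reject H₀.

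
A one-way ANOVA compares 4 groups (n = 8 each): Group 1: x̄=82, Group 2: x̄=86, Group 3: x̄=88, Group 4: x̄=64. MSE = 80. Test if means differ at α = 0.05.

Grand mean = 80.0. SS_between = 2880.0, MS_between = 960.0. F = 12.0, F_crit ≈ 2.947. Reject H₀.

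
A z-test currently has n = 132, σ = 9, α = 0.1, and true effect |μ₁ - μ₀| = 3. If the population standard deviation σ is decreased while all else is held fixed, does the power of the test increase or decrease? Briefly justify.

Power increases: a smaller σ shrinks the standard error σ/√n, moving the sampling distribution under H₁ further from the critical value.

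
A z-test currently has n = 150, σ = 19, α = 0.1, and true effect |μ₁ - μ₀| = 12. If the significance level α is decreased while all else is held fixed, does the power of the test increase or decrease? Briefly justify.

Power decreases: a smaller α raises the critical value, so less of the H₁ sampling distribution falls in the rejection region.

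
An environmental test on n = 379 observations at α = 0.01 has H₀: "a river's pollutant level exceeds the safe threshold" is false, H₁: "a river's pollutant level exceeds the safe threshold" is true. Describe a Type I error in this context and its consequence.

Type I error: rejecting H₀ when it is true — concluding that a river's pollutant level exceeds the safe threshold when in fact it is not. Consequence: shutting down a compliant factory unnecessarily.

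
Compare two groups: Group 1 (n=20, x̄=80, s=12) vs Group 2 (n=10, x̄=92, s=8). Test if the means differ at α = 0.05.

Pooled sp = 10.88. t = -2.849, df = 28. Critical t = ±2.048. Reject H₀.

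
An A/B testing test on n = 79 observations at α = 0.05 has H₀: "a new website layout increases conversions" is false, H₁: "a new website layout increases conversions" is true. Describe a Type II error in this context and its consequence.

Type II error: failing to reject H₀ when it is false — concluding that a new website layout increases conversions is not supported when in fact it is. Consequence: discarding a layout that would have improved conversions — lost revenue.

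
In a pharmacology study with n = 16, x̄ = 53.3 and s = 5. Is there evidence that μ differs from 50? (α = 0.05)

t = (x̄ - μ₀)/(s/√n) = (53.3 - 50)/(5/√16) = 2.64. df = 15, critical t = ±2.131. Reject H₀.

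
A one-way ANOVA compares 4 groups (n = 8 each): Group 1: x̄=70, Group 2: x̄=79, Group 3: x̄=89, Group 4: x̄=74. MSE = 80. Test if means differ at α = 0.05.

Grand mean = 78.0. SS_between = 1616.0, MS_between = 538.67. F = 6.733, F_crit ≈ 2.947. Reject H₀.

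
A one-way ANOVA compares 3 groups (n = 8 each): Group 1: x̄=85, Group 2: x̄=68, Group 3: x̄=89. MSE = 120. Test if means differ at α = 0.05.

Grand mean = 80.67. SS_between = 1989.33, MS_between = 994.67. F = 8.289, F_crit ≈ 3.467. Reject H₀.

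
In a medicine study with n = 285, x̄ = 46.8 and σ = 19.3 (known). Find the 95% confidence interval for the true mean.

CI = x̄ ± z*(σ/√n) = 46.8 ± 1.96(19.3/√285) = 46.8 ± 2.24 = (44.56, 49.04)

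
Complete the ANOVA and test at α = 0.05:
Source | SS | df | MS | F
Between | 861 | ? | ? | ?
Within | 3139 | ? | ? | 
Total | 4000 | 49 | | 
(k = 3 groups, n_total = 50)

df_between = 2, df_within = 47. MS_between = 430.5, MS_within = 66.79. F = 6.446, F_crit ≈ 3.195. Reject H₀.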